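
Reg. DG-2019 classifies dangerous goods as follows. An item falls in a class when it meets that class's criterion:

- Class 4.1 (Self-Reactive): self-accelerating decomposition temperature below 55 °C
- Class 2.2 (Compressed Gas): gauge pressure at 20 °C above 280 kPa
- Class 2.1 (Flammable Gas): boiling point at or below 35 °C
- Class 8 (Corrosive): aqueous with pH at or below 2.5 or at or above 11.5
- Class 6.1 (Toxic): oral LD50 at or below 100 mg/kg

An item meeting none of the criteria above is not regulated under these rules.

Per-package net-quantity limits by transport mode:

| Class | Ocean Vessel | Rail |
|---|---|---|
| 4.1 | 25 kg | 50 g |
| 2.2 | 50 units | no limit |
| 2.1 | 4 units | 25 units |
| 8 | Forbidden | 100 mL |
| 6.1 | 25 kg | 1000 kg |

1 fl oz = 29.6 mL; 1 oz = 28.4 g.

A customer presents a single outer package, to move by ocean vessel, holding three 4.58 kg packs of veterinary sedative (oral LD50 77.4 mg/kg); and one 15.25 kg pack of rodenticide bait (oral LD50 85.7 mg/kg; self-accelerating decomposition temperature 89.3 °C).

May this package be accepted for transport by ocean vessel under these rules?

Oral LD50 77.4 mg/kg meets the Class 6.1 criterion (Toxic), so the veterinary sedative is Class 6.1.
Rodenticide bait: oral LD50 85.7 mg/kg ≤ 100 mg/kg → Class 6.1 (Toxic).
Class 6.1 net quantity: (three 4.58 kg packs = 13.74 kg) + 15.25 kg = 28.99 kg.
28.99 kg > 25 kg (ocean vessel limit, Class 6.1) — over the limit.

No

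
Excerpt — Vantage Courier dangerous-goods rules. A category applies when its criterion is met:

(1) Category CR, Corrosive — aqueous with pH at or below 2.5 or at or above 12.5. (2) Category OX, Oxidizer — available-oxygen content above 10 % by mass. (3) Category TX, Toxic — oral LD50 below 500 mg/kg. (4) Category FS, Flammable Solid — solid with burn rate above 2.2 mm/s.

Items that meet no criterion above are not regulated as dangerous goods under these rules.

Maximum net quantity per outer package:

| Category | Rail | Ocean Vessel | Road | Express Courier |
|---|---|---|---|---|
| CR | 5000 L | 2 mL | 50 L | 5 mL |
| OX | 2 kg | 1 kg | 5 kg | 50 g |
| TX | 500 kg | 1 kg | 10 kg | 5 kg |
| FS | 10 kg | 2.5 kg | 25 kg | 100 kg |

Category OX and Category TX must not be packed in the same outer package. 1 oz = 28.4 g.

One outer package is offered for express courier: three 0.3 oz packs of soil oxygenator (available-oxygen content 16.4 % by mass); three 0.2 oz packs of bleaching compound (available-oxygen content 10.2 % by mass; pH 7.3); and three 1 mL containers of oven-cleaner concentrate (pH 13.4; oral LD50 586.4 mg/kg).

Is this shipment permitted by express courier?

Yes

The soil oxygenator has available-oxygen content 16.4 % by mass, which is > 10 % by mass, so it is Category OX (Oxidizer).
Available-oxygen content 10.2 % by mass meets the Category OX criterion (Oxidizer), so the bleaching compound is Category OX.
With pH 13.4 (≥ 12.5), the oven-cleaner concentrate falls in Category CR.
Category CR quantity: three 1 mL containers = 3 mL.
3 mL ≤ 5 mL (express courier limit, Category CR) — within limit.
Total Category OX: (three 0.3 oz packs = 25.56 g) + (three 0.2 oz packs = 17.04 g) = 42.6 g.
42.6 g is within the express courier limit of 50 g for Category OX.
The segregation rule (Category OX with Category TX) does not apply to Category CR with Category OX.
Every hazard category is within its express courier limit and no segregation rule is violated.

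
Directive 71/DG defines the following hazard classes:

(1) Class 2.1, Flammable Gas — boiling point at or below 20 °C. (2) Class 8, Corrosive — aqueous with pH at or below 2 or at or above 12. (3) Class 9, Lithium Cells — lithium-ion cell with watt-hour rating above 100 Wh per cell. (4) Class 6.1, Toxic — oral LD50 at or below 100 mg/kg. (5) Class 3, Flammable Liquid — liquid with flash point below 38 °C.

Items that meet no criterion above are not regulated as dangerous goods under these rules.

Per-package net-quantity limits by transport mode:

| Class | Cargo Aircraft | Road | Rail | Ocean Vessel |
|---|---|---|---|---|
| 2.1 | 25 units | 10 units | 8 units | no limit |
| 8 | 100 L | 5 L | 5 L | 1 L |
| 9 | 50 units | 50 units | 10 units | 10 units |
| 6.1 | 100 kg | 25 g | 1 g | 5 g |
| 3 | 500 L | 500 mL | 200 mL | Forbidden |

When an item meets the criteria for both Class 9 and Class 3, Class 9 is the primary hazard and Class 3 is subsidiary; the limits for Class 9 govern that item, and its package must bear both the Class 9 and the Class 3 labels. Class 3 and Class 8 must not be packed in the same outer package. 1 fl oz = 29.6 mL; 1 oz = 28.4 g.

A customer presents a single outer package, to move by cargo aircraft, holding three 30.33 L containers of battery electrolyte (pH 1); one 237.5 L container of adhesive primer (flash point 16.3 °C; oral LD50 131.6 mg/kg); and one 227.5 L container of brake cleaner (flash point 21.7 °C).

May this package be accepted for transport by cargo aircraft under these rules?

Battery electrolyte: pH 1 ≤ 2 → Class 8 (Corrosive).
The adhesive primer has flash point 16.3 °C, which is < 38 °C, so it is Class 3 (Flammable Liquid).
The brake cleaner has flash point 21.7 °C, which is < 38 °C, so it is Class 3 (Flammable Liquid).
Class 3 net quantity: 237.5 L + 227.5 L = 465 L.
That is within the Class 3 cargo aircraft limit of 500 L.
Class 8 quantity: three 30.33 L containers = 90.99 L.
That is within the Class 8 cargo aircraft limit of 100 L.
Class 3 and Class 8 may not share an outer package.

No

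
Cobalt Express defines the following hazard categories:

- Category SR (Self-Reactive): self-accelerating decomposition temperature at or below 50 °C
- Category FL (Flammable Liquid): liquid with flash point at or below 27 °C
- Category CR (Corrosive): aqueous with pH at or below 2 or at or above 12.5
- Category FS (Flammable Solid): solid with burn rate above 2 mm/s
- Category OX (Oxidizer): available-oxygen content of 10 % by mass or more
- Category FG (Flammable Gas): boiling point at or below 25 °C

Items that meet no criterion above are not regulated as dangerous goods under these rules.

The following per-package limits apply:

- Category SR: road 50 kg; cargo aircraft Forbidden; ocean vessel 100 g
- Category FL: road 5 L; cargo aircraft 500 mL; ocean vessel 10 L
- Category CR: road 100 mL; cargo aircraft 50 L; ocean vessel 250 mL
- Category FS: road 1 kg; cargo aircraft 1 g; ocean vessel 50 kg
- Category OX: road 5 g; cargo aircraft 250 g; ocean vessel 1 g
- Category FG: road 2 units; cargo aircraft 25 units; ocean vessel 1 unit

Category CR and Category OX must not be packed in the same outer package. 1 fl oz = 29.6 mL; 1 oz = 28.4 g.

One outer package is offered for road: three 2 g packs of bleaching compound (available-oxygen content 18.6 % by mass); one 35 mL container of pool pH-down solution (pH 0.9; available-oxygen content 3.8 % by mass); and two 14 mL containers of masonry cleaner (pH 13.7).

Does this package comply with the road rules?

No

Bleaching compound: available-oxygen content 18.6 % by mass ≥ 10 % by mass → Category OX (Oxidizer).
The pool pH-down solution has pH 0.9, which is ≤ 2, so it is Category CR (Corrosive).
The masonry cleaner has pH 13.7, which is ≥ 12.5, so it is Category CR (Corrosive).
Total Category CR: 35 mL + (two 14 mL containers = 28 mL) = 63 mL.
That is within the Category CR road limit of 100 mL.
Category OX quantity: three 2 g packs = 6 g.
6 g exceeds the road limit of 5 g for Category OX.
Category CR and Category OX may not share an outer package.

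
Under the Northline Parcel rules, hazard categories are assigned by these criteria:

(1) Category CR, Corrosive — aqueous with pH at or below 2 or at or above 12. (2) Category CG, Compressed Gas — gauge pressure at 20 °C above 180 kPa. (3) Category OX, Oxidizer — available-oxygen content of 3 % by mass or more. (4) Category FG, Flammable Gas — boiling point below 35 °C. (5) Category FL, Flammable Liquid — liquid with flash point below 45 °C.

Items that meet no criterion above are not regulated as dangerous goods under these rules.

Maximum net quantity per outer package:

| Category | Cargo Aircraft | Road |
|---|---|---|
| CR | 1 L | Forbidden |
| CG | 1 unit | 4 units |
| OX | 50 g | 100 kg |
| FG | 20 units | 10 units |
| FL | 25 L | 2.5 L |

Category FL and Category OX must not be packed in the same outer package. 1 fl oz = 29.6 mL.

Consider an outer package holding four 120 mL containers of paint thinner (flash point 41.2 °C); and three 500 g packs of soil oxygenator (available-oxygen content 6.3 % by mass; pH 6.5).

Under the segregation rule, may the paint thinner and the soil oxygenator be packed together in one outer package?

Flash point 41.2 °C meets the Category FL criterion (Flammable Liquid), so the paint thinner is Category FL.
With available-oxygen content 6.3 % by mass (≥ 3 % by mass), the soil oxygenator falls in Category OX.
Category FL and Category OX may not share an outer package.

No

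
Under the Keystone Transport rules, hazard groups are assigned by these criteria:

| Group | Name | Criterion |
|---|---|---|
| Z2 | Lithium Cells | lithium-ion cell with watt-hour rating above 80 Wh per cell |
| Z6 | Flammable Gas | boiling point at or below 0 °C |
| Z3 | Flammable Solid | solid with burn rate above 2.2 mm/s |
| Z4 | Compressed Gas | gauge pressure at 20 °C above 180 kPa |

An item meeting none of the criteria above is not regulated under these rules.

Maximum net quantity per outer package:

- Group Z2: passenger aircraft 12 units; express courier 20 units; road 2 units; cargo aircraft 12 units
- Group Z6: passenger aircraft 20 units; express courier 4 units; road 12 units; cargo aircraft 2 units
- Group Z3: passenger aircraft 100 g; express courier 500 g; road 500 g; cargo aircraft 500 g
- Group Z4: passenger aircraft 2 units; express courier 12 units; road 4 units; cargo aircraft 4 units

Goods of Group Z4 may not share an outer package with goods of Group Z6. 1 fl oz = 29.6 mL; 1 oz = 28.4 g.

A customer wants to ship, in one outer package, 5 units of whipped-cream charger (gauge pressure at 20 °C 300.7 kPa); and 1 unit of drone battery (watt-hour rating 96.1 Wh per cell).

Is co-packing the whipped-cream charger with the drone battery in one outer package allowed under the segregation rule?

Gauge pressure at 20 °C 300.7 kPa meets the Group Z4 criterion (Compressed Gas), so the whipped-cream charger is Group Z4.
Watt-hour rating 96.1 Wh per cell meets the Group Z2 criterion (Lithium Cells), so the drone battery is Group Z2.
No segregation rule bars Group Z4 with Group Z2.

Yes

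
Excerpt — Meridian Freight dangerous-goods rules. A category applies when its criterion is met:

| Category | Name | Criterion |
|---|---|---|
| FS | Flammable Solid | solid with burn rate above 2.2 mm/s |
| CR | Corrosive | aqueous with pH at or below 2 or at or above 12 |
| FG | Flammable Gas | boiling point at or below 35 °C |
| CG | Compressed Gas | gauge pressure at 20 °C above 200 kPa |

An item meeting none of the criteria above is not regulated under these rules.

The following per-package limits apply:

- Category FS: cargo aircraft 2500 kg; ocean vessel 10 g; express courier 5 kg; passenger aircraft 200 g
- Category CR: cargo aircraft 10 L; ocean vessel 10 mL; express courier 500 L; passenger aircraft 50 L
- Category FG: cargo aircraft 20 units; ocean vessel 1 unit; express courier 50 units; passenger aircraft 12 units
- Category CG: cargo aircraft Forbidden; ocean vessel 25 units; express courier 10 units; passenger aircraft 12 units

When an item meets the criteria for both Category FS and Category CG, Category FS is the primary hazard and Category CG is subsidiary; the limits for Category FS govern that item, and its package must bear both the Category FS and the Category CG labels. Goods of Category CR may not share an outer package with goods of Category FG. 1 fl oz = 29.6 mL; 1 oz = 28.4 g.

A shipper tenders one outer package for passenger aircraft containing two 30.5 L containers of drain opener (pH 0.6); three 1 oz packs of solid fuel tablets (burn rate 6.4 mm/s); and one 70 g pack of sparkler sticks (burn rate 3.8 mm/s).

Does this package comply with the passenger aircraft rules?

No

With pH 0.6 (≤ 2), the drain opener falls in Category CR.
Burn rate 6.4 mm/s meets the Category FS criterion (Flammable Solid), so the solid fuel tablets are Category FS.
The sparkler sticks have burn rate 3.8 mm/s, which is > 2.2 mm/s, so they are Category FS (Flammable Solid).
Category CR quantity: two 30.5 L containers = 61 L.
61 L > 50 L (passenger aircraft limit, Category CR) — over the limit.
Category FS net quantity: (three 1 oz packs = 85.2 g) + 70 g = 155.2 g.
That is within the Category FS passenger aircraft limit of 200 g.
The segregation rule (Category CR with Category FG) does not apply to Category CR with Category FS.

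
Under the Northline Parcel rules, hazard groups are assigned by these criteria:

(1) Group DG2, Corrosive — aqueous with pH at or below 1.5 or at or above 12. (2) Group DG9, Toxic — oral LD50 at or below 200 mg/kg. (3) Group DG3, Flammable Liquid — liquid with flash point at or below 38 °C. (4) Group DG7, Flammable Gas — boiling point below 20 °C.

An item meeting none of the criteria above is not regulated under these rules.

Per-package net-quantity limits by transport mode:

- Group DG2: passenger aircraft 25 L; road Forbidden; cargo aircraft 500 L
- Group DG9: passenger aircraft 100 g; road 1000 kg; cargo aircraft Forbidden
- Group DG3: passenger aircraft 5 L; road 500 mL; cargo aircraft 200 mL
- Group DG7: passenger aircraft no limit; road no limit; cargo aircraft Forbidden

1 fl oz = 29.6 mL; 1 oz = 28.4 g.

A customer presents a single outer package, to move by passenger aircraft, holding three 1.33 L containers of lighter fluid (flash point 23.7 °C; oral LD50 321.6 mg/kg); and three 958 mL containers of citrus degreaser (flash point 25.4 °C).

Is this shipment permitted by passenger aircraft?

No

Flash point 23.7 °C meets the Group DG3 criterion (Flammable Liquid), so the lighter fluid is Group DG3.
Flash point 25.4 °C meets the Group DG3 criterion (Flammable Liquid), so the citrus degreaser is Group DG3.
Total Group DG3: (three 1.33 L containers = 3.99 L) + (three 958 mL containers = 2.874 L) = 6.864 L.
6.864 L exceeds the passenger aircraft limit of 5 L for Group DG3.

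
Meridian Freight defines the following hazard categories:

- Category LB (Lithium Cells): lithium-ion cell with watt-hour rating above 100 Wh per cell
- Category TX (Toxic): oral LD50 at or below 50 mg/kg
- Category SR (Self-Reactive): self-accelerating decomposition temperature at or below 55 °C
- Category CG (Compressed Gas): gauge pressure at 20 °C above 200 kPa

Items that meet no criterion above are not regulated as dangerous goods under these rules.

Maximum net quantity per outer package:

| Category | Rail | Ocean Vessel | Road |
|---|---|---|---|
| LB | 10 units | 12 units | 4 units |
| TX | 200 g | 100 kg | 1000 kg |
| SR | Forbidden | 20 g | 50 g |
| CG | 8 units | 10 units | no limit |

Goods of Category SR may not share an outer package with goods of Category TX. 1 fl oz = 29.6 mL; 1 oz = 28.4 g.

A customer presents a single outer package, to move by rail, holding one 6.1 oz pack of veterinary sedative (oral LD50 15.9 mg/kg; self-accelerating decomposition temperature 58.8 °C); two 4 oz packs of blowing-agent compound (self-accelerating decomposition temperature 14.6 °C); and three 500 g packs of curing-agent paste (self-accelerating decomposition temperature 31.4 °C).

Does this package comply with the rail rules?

No

With oral LD50 15.9 mg/kg (≤ 50 mg/kg), the veterinary sedative falls in Category TX.
Blowing-agent compound: self-accelerating decomposition temperature 14.6 °C ≤ 55 °C → Category SR (Self-Reactive).
With self-accelerating decomposition temperature 31.4 °C (≤ 55 °C), the curing-agent paste falls in Category SR.
Category SR net quantity: (two 4 oz packs = 227.2 g) + (three 500 g packs = 1.5 kg) = 1727.2 g.
By rail, Category SR is Forbidden regardless of quantity.
Category TX quantity: one 6.1 oz pack = 173.24 g.
173.24 g is within the rail limit of 200 g for Category TX.
Category SR and Category TX may not share an outer package.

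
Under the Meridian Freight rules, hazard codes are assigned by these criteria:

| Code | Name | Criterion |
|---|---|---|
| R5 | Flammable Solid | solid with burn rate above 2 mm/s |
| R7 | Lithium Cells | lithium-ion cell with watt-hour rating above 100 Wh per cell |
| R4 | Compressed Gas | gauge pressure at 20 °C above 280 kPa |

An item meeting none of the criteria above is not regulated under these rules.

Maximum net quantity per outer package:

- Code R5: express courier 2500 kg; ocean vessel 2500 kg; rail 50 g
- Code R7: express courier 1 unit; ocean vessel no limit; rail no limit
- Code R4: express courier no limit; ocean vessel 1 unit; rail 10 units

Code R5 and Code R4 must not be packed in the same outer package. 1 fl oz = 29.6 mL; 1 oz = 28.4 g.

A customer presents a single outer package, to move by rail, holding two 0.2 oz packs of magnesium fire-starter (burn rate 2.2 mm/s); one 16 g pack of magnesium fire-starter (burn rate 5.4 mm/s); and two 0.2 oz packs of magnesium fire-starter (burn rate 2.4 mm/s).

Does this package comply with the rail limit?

With burn rate 2.2 mm/s (> 2 mm/s), the magnesium fire-starter falls in Code R5.
Magnesium fire-starter: burn rate 5.4 mm/s > 2 mm/s → Code R5 (Flammable Solid).
Burn rate 2.4 mm/s meets the Code R5 criterion (Flammable Solid), so the magnesium fire-starter is Code R5.
Total Code R5: (two 0.2 oz packs = 11.36 g) + 16 g + (two 0.2 oz packs = 11.36 g) = 38.72 g.
38.72 g ≤ 50 g (rail limit, Code R5) — within limit.

Yes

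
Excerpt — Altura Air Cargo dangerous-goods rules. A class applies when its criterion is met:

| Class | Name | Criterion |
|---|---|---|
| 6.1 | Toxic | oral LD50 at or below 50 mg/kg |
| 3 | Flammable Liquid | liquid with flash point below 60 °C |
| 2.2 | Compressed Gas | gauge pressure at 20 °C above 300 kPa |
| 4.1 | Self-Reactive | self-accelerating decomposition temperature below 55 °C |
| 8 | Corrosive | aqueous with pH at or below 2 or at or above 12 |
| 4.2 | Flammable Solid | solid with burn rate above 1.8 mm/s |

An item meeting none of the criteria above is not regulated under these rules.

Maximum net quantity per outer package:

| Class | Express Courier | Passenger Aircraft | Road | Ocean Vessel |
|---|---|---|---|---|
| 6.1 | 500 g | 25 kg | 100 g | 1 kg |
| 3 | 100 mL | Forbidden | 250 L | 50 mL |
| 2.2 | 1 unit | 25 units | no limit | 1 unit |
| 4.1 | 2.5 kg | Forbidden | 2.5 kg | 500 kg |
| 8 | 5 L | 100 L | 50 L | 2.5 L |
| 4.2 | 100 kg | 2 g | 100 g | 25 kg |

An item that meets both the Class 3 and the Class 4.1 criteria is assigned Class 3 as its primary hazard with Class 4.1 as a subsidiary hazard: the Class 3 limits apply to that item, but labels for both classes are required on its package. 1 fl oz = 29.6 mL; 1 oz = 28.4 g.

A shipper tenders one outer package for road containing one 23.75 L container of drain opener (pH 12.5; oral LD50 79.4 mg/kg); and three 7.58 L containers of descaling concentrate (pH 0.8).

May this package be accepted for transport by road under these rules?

Yes

The drain opener has pH 12.5, which is ≥ 12, so it is Class 8 (Corrosive).
The descaling concentrate has pH 0.8, which is ≤ 2, so it is Class 8 (Corrosive).
Class 8 net quantity: 23.75 L + (three 7.58 L containers = 22.74 L) = 46.49 L.
46.49 L ≤ 50 L (road limit, Class 8) — within limit.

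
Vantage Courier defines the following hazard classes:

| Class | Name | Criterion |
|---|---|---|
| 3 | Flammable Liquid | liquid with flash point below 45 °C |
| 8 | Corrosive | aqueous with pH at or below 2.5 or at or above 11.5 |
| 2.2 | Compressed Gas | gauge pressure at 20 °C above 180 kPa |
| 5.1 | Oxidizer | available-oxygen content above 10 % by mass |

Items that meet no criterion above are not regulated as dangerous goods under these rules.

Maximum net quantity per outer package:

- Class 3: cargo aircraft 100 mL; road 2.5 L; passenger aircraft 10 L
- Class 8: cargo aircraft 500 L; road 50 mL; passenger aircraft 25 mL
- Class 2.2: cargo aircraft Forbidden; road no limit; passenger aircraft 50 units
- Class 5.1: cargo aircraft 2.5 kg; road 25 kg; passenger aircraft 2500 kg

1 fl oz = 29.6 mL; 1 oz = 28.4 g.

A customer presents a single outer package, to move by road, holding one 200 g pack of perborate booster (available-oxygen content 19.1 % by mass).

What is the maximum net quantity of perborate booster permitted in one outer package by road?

25 kg

Perborate booster: available-oxygen content 19.1 % by mass > 10 % by mass → Class 5.1 (Oxidizer).
The road limit for Class 5.1 is 25 kg.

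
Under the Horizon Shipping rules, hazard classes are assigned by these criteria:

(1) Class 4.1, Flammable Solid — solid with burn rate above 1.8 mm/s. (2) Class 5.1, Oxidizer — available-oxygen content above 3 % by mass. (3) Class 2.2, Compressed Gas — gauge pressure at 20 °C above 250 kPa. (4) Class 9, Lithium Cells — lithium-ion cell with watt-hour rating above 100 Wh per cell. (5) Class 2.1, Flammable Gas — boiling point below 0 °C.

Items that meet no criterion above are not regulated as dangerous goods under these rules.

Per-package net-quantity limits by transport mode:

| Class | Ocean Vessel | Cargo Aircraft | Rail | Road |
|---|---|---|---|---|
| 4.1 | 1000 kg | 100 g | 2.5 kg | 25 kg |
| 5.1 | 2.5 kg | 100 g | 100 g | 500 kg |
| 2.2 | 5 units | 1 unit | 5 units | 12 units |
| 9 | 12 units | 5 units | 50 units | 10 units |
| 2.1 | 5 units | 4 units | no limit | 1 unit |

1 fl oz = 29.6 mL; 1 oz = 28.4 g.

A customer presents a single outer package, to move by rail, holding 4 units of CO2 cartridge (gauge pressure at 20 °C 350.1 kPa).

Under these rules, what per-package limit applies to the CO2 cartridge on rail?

Gauge pressure at 20 °C 350.1 kPa meets the Class 2.2 criterion (Compressed Gas), so the CO2 cartridge is Class 2.2.
The rail limit for Class 2.2 is 5 units.

5 units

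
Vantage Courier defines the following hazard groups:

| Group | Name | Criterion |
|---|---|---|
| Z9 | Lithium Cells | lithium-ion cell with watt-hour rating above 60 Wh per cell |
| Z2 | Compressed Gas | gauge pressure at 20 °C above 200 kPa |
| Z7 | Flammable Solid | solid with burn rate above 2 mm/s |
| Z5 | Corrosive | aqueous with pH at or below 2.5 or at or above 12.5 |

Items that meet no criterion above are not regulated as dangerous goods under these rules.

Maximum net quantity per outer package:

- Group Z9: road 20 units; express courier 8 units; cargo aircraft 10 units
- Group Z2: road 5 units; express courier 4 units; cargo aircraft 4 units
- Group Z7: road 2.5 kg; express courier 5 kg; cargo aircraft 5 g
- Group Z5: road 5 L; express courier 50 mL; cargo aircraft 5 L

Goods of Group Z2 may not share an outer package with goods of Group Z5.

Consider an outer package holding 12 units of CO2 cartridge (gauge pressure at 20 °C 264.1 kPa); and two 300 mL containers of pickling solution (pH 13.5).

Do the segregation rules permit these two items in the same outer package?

CO2 cartridge: gauge pressure at 20 °C 264.1 kPa > 200 kPa → Group Z2 (Compressed Gas).
Pickling solution: pH 13.5 ≥ 12.5 → Group Z5 (Corrosive).
Group Z2 and Group Z5 may not share an outer package.

No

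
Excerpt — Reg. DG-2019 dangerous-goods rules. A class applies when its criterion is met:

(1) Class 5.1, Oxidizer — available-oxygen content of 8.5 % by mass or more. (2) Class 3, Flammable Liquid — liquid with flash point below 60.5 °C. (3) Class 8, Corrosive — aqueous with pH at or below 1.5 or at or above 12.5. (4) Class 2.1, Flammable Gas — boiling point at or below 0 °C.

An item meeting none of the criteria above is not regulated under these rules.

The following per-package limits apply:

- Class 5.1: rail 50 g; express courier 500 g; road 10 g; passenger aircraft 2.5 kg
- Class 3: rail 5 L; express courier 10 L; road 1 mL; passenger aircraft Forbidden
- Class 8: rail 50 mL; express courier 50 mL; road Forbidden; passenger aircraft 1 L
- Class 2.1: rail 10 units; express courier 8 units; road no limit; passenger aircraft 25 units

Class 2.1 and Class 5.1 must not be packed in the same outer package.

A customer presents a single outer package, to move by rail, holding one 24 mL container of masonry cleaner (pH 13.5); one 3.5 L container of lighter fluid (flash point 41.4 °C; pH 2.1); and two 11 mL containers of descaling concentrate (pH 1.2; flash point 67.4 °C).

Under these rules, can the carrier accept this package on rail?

Yes

Masonry cleaner: pH 13.5 ≥ 12.5 → Class 8 (Corrosive).
Flash point 41.4 °C meets the Class 3 criterion (Flammable Liquid), so the lighter fluid is Class 3.
The descaling concentrate has pH 1.2, which is ≤ 1.5, so it is Class 8 (Corrosive).
Total Class 8: 24 mL + (two 11 mL containers = 22 mL) = 46 mL.
That is within the Class 8 rail limit of 50 mL.
Class 3 quantity: 3.5 L.
3.5 L is within the rail limit of 5 L for Class 3.
The segregation rule (Class 2.1 with Class 5.1) does not apply to Class 8 with Class 3.
Every hazard class is within its rail limit and no segregation rule is violated.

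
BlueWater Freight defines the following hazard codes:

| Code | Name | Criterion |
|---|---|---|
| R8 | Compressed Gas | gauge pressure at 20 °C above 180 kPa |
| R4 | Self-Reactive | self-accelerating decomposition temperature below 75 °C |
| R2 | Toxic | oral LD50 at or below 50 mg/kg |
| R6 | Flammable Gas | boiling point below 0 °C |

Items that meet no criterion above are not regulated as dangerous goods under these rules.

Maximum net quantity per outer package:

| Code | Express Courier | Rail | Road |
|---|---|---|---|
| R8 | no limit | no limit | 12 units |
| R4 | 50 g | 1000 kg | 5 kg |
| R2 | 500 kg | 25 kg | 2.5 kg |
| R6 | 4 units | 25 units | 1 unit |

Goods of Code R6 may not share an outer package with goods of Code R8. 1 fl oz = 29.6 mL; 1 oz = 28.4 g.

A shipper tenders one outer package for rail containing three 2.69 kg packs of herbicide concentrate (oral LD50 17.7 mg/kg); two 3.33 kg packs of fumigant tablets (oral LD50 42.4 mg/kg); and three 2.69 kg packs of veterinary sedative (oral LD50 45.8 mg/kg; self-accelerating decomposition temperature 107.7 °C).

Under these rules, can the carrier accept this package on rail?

Yes

With oral LD50 17.7 mg/kg (≤ 50 mg/kg), the herbicide concentrate falls in Code R2.
With oral LD50 42.4 mg/kg (≤ 50 mg/kg), the fumigant tablets fall in Code R2.
With oral LD50 45.8 mg/kg (≤ 50 mg/kg), the veterinary sedative falls in Code R2.
Total Code R2: (three 2.69 kg packs = 8.07 kg) + (two 3.33 kg packs = 6.66 kg) + (three 2.69 kg packs = 8.07 kg) = 22.8 kg.
22.8 kg is within the rail limit of 25 kg for Code R2.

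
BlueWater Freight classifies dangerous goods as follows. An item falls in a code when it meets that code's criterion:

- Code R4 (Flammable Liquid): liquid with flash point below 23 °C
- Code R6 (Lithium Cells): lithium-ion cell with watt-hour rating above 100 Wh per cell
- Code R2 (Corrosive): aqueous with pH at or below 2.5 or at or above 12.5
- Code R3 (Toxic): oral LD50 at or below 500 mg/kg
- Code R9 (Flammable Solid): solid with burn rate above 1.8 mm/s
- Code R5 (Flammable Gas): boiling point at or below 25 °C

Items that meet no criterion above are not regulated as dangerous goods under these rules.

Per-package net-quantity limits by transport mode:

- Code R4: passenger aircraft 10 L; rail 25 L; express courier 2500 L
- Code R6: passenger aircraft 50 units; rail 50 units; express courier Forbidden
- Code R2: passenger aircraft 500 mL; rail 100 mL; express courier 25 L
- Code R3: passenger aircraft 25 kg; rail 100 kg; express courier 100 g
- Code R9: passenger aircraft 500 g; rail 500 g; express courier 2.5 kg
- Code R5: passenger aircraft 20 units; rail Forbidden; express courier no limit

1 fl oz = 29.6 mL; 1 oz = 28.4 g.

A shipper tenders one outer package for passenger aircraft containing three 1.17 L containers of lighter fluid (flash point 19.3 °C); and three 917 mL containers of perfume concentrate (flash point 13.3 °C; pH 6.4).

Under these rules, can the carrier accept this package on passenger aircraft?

The lighter fluid has flash point 19.3 °C, which is < 23 °C, so it is Code R4 (Flammable Liquid).
With flash point 13.3 °C (< 23 °C), the perfume concentrate falls in Code R4.
Code R4 net quantity: (three 1.17 L containers = 3.51 L) + (three 917 mL containers = 2.751 L) = 6.261 L.
6.261 L is within the passenger aircraft limit of 10 L for Code R4.

Yes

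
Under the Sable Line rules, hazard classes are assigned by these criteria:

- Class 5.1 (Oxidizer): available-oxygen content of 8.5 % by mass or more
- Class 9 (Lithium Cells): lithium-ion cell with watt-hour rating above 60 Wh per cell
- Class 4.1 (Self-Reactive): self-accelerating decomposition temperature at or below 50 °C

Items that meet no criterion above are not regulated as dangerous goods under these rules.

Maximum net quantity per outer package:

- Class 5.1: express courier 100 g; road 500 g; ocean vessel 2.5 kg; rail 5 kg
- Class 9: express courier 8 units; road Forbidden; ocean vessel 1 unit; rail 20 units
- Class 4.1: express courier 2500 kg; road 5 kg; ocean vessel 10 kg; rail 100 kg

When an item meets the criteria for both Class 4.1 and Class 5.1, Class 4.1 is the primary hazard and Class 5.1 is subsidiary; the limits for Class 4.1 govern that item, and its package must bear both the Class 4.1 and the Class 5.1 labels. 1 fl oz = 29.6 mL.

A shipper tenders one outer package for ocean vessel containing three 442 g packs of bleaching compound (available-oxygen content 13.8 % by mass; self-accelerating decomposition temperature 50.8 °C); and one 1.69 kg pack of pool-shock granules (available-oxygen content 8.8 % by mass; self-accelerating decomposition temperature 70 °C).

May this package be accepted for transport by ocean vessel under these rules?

No

Available-oxygen content 13.8 % by mass meets the Class 5.1 criterion (Oxidizer), so the bleaching compound is Class 5.1.
With available-oxygen content 8.8 % by mass (≥ 8.5 % by mass), the pool-shock granules fall in Class 5.1.
Total Class 5.1: (three 442 g packs = 1.326 kg) + 1.69 kg = 3.016 kg.
3.016 kg > 2.5 kg (ocean vessel limit, Class 5.1) — over the limit.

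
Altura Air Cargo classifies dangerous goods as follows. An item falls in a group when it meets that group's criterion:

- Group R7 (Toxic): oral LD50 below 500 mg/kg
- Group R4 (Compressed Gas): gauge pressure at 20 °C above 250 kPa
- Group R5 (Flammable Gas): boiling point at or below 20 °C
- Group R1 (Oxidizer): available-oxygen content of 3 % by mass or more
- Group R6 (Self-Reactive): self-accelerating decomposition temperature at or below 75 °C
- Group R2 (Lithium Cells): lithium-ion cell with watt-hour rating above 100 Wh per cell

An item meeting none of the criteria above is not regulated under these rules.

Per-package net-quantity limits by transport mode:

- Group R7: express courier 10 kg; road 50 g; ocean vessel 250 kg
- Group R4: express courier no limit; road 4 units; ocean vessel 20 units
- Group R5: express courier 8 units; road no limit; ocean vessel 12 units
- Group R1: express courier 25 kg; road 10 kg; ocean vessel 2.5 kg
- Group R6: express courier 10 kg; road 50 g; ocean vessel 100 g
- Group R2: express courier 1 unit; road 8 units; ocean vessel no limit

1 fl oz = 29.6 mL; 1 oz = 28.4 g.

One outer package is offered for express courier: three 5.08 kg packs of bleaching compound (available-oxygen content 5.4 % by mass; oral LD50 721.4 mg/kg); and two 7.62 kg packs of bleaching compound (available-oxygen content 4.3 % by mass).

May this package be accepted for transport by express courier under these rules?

No

Bleaching compound: available-oxygen content 5.4 % by mass ≥ 3 % by mass → Group R1 (Oxidizer).
Available-oxygen content 4.3 % by mass meets the Group R1 criterion (Oxidizer), so the bleaching compound is Group R1.
Group R1 net quantity: (three 5.08 kg packs = 15.24 kg) + (two 7.62 kg packs = 15.24 kg) = 30.48 kg.
30.48 kg exceeds the express courier limit of 25 kg for Group R1.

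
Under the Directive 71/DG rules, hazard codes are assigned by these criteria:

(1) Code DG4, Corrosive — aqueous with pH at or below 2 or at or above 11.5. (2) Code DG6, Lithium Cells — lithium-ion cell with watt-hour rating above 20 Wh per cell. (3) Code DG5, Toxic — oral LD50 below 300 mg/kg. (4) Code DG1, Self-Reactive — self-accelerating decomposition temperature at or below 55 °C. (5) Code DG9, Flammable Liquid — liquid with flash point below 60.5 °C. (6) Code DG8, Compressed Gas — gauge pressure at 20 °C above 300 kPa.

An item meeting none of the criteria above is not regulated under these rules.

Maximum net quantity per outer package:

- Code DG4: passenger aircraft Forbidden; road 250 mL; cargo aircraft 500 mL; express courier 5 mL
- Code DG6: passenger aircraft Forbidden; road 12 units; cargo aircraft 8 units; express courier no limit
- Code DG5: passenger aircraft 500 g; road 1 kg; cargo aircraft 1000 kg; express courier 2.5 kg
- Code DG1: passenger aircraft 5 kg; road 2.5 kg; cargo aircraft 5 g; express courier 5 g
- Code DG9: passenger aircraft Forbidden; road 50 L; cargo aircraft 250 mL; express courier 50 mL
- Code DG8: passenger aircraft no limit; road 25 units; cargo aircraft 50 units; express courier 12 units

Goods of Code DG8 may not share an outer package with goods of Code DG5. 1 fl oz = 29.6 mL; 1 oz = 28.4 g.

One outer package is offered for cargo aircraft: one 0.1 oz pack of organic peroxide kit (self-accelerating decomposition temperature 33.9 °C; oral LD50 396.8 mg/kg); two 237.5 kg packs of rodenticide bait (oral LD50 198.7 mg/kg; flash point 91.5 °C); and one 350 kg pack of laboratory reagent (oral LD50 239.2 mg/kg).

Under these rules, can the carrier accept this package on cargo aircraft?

Organic peroxide kit: self-accelerating decomposition temperature 33.9 °C ≤ 55 °C → Code DG1 (Self-Reactive).
Rodenticide bait: oral LD50 198.7 mg/kg < 300 mg/kg → Code DG5 (Toxic).
Laboratory reagent: oral LD50 239.2 mg/kg < 300 mg/kg → Code DG5 (Toxic).
Code DG5 net quantity: (two 237.5 kg packs = 475 kg) + 350 kg = 825 kg.
That is within the Code DG5 cargo aircraft limit of 1000 kg.
Code DG1 quantity: one 0.1 oz pack = 2.84 g.
2.84 g ≤ 5 g (cargo aircraft limit, Code DG1) — within limit.
The segregation rule (Code DG8 with Code DG5) does not apply to Code DG5 with Code DG1.
Every hazard code is within its cargo aircraft limit and no segregation rule is violated.

Yes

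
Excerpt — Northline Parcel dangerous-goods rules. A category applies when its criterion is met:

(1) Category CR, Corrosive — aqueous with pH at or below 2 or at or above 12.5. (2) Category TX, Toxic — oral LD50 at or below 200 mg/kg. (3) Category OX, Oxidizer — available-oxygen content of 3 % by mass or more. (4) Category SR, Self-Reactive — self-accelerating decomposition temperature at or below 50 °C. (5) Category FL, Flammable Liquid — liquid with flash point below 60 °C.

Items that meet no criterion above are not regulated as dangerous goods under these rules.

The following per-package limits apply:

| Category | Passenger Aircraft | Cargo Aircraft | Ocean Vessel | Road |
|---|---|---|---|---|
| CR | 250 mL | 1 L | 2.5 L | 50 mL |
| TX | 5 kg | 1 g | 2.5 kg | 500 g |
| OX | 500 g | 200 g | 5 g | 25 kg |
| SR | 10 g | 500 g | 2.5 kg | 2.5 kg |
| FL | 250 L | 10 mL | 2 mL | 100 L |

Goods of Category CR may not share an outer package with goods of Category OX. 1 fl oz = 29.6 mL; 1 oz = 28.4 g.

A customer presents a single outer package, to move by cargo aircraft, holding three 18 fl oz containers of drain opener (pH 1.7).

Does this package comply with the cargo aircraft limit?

pH 1.7 meets the Category CR criterion (Corrosive), so the drain opener is Category CR.
Category CR quantity: three 18 fl oz containers = 1598.4 mL.
1598.4 mL > 1 L (cargo aircraft limit, Category CR) — over the limit.

No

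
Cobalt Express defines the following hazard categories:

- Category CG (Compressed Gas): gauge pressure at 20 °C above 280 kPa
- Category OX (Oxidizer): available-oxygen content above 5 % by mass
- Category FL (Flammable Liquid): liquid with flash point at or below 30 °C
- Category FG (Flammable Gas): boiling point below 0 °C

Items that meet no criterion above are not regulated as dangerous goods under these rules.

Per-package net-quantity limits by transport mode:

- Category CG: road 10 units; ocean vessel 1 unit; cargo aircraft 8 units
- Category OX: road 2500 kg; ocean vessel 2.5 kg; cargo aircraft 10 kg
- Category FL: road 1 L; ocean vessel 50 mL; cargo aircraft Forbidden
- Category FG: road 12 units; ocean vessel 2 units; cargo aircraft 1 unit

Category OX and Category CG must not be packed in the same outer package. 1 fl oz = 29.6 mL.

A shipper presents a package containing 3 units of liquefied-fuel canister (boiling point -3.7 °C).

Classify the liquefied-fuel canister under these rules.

Category FG

The liquefied-fuel canister has boiling point -3.7 °C, which is < 0 °C, so it is Category FG (Flammable Gas).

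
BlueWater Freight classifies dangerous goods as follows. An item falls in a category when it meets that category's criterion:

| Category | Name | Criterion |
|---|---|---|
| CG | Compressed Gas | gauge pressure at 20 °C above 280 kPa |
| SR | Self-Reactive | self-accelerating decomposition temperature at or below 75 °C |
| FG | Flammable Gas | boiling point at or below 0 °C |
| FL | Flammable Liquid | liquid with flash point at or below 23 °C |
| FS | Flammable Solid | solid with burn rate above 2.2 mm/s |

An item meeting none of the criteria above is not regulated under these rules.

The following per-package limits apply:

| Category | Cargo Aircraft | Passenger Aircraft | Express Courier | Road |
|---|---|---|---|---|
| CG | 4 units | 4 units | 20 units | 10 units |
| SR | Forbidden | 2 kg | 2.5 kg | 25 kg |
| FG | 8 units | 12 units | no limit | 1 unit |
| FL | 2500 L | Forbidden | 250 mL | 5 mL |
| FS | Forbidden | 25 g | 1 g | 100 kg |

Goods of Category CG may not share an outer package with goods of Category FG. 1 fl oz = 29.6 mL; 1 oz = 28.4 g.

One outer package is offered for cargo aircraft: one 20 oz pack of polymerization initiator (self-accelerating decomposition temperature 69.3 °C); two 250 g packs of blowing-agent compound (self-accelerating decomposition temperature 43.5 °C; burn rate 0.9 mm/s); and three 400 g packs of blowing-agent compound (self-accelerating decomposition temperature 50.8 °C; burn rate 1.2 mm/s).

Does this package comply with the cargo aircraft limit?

No

The polymerization initiator has self-accelerating decomposition temperature 69.3 °C, which is ≤ 75 °C, so it is Category SR (Self-Reactive).
Blowing-agent compound: self-accelerating decomposition temperature 43.5 °C ≤ 75 °C → Category SR (Self-Reactive).
With self-accelerating decomposition temperature 50.8 °C (≤ 75 °C), the blowing-agent compound falls in Category SR.
Total Category SR: (one 20 oz pack = 568 g) + (two 250 g packs = 500 g) + (three 400 g packs = 1.2 kg) = 2.268 kg.
By cargo aircraft, Category SR is Forbidden regardless of quantity.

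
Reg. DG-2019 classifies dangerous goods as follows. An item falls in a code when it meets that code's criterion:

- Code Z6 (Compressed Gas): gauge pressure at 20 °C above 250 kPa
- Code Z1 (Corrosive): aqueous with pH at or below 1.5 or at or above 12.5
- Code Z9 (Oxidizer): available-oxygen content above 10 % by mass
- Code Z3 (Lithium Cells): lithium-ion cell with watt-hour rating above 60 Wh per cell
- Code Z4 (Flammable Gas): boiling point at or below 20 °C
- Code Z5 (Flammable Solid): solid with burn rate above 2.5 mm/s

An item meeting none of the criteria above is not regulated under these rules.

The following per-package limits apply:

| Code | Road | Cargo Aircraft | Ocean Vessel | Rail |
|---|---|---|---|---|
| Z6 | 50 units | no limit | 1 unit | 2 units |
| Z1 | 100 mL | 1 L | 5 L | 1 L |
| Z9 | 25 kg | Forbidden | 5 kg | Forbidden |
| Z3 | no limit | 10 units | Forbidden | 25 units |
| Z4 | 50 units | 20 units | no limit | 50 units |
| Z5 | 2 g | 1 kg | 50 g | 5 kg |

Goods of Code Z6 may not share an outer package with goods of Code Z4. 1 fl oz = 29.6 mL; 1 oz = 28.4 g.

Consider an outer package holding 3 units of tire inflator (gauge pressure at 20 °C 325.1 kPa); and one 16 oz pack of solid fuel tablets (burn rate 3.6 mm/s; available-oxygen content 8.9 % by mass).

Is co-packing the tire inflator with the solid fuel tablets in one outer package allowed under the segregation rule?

Yes

Gauge pressure at 20 °C 325.1 kPa meets the Code Z6 criterion (Compressed Gas), so the tire inflator is Code Z6.
The solid fuel tablets have burn rate 3.6 mm/s, which is > 2.5 mm/s, so they are Code Z5 (Flammable Solid).
No segregation rule bars Code Z6 with Code Z5.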